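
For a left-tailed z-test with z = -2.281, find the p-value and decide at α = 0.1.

p = P(Z < -2.281) = Φ(-2.281) ≈ 0.0113. Since p < 0.1, reject H₀ (significant) at α = 0.1.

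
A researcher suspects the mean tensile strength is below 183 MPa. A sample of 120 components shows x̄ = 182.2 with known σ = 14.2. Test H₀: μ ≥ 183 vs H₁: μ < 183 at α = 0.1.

z = -0.617. Critical value: -1.28. Fail to reject H₀.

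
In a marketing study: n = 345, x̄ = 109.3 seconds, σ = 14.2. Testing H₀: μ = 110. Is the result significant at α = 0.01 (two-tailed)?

z = (109.3 - 110)/(14.2/√345) = -0.916. Since |z| ≤ 2.576, not significant at α = 0.01.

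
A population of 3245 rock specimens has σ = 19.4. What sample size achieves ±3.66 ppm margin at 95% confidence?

Without FPC: n₀ = (1.96×19.4/3.66)² = 107.933. With FPC: n = n₀N/(n₀+N-1) = 104.5 → n = 105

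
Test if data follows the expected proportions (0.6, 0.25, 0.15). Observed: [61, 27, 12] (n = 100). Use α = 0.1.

Expected: [60.0, 25.0, 15.0]. χ² = 0.777. df = 2, critical = 4.605. Fail to reject H₀.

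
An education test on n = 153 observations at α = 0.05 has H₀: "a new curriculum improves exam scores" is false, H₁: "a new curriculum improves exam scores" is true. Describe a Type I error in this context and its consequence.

Type I error: rejecting H₀ when it is true — concluding that a new curriculum improves exam scores when in fact it is not. Consequence: adopting a curriculum that gives no real benefit — disruption for nothing.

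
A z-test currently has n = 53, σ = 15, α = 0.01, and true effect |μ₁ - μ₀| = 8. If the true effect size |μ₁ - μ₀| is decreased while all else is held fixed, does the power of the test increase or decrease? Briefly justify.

Power decreases: a smaller true effect decreases the non-centrality λ = |μ₁ - μ₀|/(σ/√n).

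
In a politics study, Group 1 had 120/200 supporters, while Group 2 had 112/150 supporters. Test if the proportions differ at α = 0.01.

p̂₁ = 0.6, p̂₂ = 0.747, pooled p̂ = 0.663. z = -2.872. Critical: ±2.576. Reject H₀.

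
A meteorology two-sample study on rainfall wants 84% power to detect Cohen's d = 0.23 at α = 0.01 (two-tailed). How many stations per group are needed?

z_{α/2} = 2.576, z_β = Φ⁻¹(0.84) = 0.994. For small effect (d = 0.23): n per group = 2(z_{α/2} + z_β)²/d² = 2(2.576 + 0.994)²/0.23² = 481.8 → 482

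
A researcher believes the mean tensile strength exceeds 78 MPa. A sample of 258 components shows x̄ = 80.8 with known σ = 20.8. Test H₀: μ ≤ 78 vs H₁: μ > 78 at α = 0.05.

z = 2.162. Critical value: 1.645. Reject H₀.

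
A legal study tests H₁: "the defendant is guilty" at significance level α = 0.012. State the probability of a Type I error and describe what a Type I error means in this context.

P(Type I error) = α = 0.012. A Type I error is rejecting H₀ when H₀ is actually true (false positive) — here, concluding that the defendant is guilty when in fact this is not the case. Consequence: convicting an innocent person.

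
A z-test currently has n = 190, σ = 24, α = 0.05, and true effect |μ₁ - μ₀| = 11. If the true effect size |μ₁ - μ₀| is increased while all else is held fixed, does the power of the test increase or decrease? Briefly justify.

Power increases: a larger true effect increases the non-centrality λ = |μ₁ - μ₀|/(σ/√n).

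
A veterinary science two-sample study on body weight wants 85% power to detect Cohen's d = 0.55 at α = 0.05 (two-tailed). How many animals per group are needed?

z_{α/2} = 1.96, z_β = Φ⁻¹(0.85) = 1.036. For medium effect (d = 0.55): n per group = 2(z_{α/2} + z_β)²/d² = 2(1.96 + 1.036)²/0.55² = 59.3 → 60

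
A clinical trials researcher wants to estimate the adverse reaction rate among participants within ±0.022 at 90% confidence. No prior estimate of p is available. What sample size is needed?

Conservative approach: use p = 0.5 (maximizes p(1-p) = 0.25). n = z²(0.25)/E² = 1.645²×0.25/0.022² = 1397.7 → n = 1398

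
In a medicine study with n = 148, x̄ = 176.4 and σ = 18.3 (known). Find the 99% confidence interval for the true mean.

CI = x̄ ± z*(σ/√n) = 176.4 ± 2.576(18.3/√148) = 176.4 ± 3.87 = (172.53, 180.27)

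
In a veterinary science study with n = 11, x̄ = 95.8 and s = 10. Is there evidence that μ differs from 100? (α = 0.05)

t = (x̄ - μ₀)/(s/√n) = (95.8 - 100)/(10/√11) = -1.393. df = 10, critical t = ±2.228. Fail to reject H₀.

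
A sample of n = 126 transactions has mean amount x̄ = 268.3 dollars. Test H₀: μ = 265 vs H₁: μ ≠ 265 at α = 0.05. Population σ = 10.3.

z = (x̄ - μ₀)/(σ/√n) = (268.3 - 265)/(10.3/√126) = 3.596. Critical value: ±1.96. Since |3.596| > 1.96, Reject H₀.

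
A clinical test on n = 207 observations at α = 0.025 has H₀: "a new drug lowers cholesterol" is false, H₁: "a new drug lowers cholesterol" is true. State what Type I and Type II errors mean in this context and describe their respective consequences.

Type I (false positive): concluding that a new drug lowers cholesterol when it is not — approving an ineffective drug — patients take a useless medication and may skip effective alternatives. Type II (false negative): failing to conclude that a new drug lowers cholesterol when it is — shelving an effective drug — patients miss out on a treatment that would have helped. Which is costlier depends on domain priorities and is a judgement call rather than a statistical fact.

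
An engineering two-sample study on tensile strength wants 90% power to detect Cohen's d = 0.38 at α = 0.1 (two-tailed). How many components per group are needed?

z_{α/2} = 1.645, z_β = Φ⁻¹(0.9) = 1.282. For small effect (d = 0.38): n per group = 2(z_{α/2} + z_β)²/d² = 2(1.645 + 1.282)²/0.38² = 118.7 → 119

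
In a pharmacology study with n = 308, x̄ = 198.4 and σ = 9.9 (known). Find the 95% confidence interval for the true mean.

CI = x̄ ± z*(σ/√n) = 198.4 ± 1.96(9.9/√308) = 198.4 ± 1.11 = (197.29, 199.51)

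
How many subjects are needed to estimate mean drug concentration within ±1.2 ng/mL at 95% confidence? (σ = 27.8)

n = (z*σ/E)² = (1.96×27.8/1.2)² = 2061.8 → n = 2062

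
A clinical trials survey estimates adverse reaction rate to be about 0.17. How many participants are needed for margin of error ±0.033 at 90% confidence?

n = z²p(1-p)/E² = 1.645²×0.17×0.83/0.033² = 350.6 → n = 351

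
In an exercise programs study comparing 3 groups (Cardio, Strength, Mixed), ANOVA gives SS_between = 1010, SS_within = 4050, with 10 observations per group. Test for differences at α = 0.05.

df_between = 2, df_within = 27. F = MS_between/MS_within = 505.0/150.0 = 3.367. F_crit ≈ 3.354. Reject H₀. At least one mean differs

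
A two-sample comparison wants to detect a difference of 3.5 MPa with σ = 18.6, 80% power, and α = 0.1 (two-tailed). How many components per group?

n per group = 2(z_α/2 + z_β)²σ²/d² = 2×(1.645 + 0.84)²×18.6²/3.5² = 348.8 → n = 349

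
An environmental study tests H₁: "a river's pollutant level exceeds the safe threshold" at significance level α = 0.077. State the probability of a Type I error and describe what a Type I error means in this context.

P(Type I error) = α = 0.077. A Type I error is rejecting H₀ when H₀ is actually true (false positive) — here, concluding that a river's pollutant level exceeds the safe threshold when in fact this is not the case. Consequence: shutting down a compliant factory unnecessarily.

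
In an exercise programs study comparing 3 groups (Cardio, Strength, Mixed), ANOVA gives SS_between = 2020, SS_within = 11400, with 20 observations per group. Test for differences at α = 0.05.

df_between = 2, df_within = 57. F = MS_between/MS_within = 1010.0/200.0 = 5.05. F_crit ≈ 3.159. Reject H₀. At least one mean differs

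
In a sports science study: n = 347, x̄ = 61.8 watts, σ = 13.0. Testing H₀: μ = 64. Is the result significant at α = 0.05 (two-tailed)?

z = (61.8 - 64)/(13.0/√347) = -3.152. Since |z| > 1.96, significant at α = 0.05.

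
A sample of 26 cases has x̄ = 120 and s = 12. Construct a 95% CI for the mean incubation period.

CI = x̄ ± t*(s/√n) = 120 ± 2.06(12/√26) = (115.15, 124.85)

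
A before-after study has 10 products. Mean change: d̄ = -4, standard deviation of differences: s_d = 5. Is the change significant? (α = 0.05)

t = d̄/(s_d/√n) = -4/(5/√10) = -2.53. df = 9, critical t = ±2.262. Reject H₀.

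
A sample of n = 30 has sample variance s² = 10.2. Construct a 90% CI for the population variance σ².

df = 29. χ²_{0.05} = 42.557, χ²_{0.95} = 17.708. CI for σ² = ((n-1)s²/χ²_{α/2}, (n-1)s²/χ²_{1-α/2}) = (29·10.2/42.557, 29·10.2/17.708) = (6.95, 16.7)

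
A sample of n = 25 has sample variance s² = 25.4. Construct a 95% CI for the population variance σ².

df = 24. χ²_{0.025} = 39.364, χ²_{0.975} = 12.401. CI for σ² = ((n-1)s²/χ²_{α/2}, (n-1)s²/χ²_{1-α/2}) = (24·25.4/39.364, 24·25.4/12.401) = (15.49, 49.16)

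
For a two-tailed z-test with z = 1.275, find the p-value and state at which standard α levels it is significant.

p = 2·P(Z > |1.275|) = 2·(1 - Φ(1.275)) ≈ 0.2023. Not significant at any standard level.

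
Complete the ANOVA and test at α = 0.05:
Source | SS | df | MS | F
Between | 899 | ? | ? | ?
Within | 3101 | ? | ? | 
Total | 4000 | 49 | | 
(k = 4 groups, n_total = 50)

df_between = 3, df_within = 46. MS_between = 299.67, MS_within = 67.41. F = 4.445, F_crit ≈ 2.807. Reject H₀.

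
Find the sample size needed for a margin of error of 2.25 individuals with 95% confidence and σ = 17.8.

n = (z*σ/E)² = (1.96×17.8/2.25)² = 240.4 → n = 241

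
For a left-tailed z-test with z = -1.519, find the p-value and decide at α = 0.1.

p = P(Z < -1.519) = Φ(-1.519) ≈ 0.0644. Since p < 0.1, reject H₀ (significant) at α = 0.1.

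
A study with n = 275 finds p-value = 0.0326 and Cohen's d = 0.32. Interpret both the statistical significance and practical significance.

Statistically significant (p = 0.0326 < 0.05). Cohen's d = 0.32 indicates a small effect size. Both statistical and practical significance should be considered.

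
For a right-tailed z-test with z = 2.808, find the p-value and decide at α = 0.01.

p = P(Z > 2.808) = 1 - Φ(2.808) ≈ 0.0025. Since p < 0.01, reject H₀ (significant) at α = 0.01.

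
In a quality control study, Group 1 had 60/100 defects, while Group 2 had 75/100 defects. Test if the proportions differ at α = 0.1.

p̂₁ = 0.6, p̂₂ = 0.75, pooled p̂ = 0.675. z = -2.265. Critical: ±1.645. Reject H₀.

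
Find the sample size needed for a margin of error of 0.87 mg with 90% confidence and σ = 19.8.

n = (z*σ/E)² = (1.645×19.8/0.87)² = 1401.6 → n = 1402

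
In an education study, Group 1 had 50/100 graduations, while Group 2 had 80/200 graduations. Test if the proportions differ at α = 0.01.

p̂₁ = 0.5, p̂₂ = 0.4, pooled p̂ = 0.433. z = 1.648. Critical: ±2.576. Fail to reject H₀.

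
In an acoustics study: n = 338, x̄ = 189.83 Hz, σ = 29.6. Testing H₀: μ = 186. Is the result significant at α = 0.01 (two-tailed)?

z = (189.83 - 186)/(29.6/√338) = 2.379. Since |z| ≤ 2.576, not significant at α = 0.01.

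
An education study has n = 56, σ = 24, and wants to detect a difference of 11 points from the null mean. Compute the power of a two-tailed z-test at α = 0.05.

SE = σ/√n = 24/√56 = 3.207. Non-centrality λ = d/SE = 11/3.207 = 3.43. Power ≈ Φ(λ - z_{α/2}) = Φ(3.43 - 1.96) = Φ(1.47) = 0.929.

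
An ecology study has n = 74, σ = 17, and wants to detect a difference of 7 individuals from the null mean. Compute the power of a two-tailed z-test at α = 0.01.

SE = σ/√n = 17/√74 = 1.976. Non-centrality λ = d/SE = 7/1.976 = 3.542. Power ≈ Φ(λ - z_{α/2}) = Φ(3.542 - 2.576) = Φ(0.966) = 0.833.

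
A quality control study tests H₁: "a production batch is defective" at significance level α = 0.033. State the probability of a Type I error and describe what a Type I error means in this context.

P(Type I error) = α = 0.033. A Type I error is rejecting H₀ when H₀ is actually true (false positive) — here, concluding that a production batch is defective when in fact this is not the case. Consequence: scrapping a good batch — wasted material and cost for no reason.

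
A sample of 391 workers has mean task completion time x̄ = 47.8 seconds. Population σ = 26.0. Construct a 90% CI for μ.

CI = x̄ ± z*(σ/√n) = 47.8 ± 1.645(26.0/√391) = 47.8 ± 2.16 = (45.64, 49.96)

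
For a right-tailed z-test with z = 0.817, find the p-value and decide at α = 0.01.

p = P(Z > 0.817) = 1 - Φ(0.817) ≈ 0.207. Since p ≥ 0.01, fail to reject H₀ (not significant) at α = 0.01.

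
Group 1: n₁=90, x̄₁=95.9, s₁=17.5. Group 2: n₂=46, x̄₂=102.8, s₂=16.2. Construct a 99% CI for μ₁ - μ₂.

Difference = -6.9. SE = √(17.5²/90 + 16.2²/46) = 3.018. CI = (-14.67, 0.87)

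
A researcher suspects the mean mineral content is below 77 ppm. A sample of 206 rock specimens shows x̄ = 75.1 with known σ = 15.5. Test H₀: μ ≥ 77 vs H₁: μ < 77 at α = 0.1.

z = -1.759. Critical value: -1.28. Reject H₀.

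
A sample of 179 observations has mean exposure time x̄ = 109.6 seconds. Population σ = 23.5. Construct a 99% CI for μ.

CI = x̄ ± z*(σ/√n) = 109.6 ± 2.576(23.5/√179) = 109.6 ± 4.52 = (105.08, 114.12)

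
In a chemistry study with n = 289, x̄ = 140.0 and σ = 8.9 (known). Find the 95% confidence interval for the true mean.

CI = x̄ ± z*(σ/√n) = 140.0 ± 1.96(8.9/√289) = 140.0 ± 1.03 = (138.97, 141.03)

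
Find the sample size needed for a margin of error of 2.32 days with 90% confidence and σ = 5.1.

n = (z*σ/E)² = (1.645×5.1/2.32)² = 13.1 → n = 14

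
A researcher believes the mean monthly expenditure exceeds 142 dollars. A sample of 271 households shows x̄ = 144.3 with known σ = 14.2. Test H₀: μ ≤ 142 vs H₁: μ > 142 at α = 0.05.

z = 2.666. Critical value: 1.645. Reject H₀.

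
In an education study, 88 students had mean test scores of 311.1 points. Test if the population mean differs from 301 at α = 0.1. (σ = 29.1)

z = (x̄ - μ₀)/(σ/√n) = (311.1 - 301)/(29.1/√88) = 3.256. Critical value: ±1.645. Since |3.256| > 1.645, Reject H₀.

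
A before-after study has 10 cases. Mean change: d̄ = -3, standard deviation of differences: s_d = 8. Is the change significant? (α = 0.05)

t = d̄/(s_d/√n) = -3/(8/√10) = -1.186. df = 9, critical t = ±2.262. Fail to reject H₀.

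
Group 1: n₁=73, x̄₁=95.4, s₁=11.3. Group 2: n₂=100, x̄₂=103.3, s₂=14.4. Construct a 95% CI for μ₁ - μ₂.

Difference = -7.9. SE = √(11.3²/73 + 14.4²/100) = 1.955. CI = (-11.73, -4.07)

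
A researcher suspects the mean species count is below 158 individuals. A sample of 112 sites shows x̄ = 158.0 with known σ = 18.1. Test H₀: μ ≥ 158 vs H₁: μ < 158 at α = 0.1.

z = 0.0. Critical value: -1.28. Fail to reject H₀.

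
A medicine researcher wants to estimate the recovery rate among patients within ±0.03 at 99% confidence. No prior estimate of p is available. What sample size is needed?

Conservative approach: use p = 0.5 (maximizes p(1-p) = 0.25). n = z²(0.25)/E² = 2.576²×0.25/0.03² = 1843.3 → n = 1844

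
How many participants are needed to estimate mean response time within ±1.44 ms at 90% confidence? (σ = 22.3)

n = (z*σ/E)² = (1.645×22.3/1.44)² = 649.0 → n = 649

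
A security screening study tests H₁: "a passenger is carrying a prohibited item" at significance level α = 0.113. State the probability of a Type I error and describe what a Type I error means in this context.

P(Type I error) = α = 0.113. A Type I error is rejecting H₀ when H₀ is actually true (false positive) — here, concluding that a passenger is carrying a prohibited item when in fact this is not the case. Consequence: detaining an innocent passenger — delay and inconvenience.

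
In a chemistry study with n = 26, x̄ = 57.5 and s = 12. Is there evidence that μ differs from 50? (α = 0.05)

t = (x̄ - μ₀)/(s/√n) = (57.5 - 50)/(12/√26) = 3.187. df = 25, critical t = ±2.06. Reject H₀.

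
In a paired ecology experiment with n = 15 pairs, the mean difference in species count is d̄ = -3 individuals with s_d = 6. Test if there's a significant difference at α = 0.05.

t = d̄/(s_d/√n) = -3/(6/√15) = -1.936. df = 14, critical t = ±2.145. Fail to reject H₀.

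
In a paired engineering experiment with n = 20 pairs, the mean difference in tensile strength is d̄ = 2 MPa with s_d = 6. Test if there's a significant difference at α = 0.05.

t = d̄/(s_d/√n) = 2/(6/√20) = 1.491. df = 19, critical t = ±2.093. Fail to reject H₀.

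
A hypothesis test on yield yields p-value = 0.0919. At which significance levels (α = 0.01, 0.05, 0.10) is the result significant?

p = 0.0919. Significant at: α = 0.1.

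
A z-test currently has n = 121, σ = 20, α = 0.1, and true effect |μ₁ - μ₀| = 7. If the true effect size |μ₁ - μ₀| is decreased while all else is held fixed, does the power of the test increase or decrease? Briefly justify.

Power decreases: a smaller true effect decreases the non-centrality λ = |μ₁ - μ₀|/(σ/√n).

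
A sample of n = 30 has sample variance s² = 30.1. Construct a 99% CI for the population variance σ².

df = 29. χ²_{0.005} = 52.336, χ²_{0.995} = 13.121. CI for σ² = ((n-1)s²/χ²_{α/2}, (n-1)s²/χ²_{1-α/2}) = (29·30.1/52.336, 29·30.1/13.121) = (16.68, 66.53)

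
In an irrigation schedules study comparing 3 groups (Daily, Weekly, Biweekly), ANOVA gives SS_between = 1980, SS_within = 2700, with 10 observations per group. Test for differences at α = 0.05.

df_between = 2, df_within = 27. F = MS_between/MS_within = 990.0/100.0 = 9.9. F_crit ≈ 3.354. Reject H₀. At least one mean differs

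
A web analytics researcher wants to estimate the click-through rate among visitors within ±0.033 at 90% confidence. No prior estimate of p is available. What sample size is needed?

Conservative approach: use p = 0.5 (maximizes p(1-p) = 0.25). n = z²(0.25)/E² = 1.645²×0.25/0.033² = 621.2 → n = 622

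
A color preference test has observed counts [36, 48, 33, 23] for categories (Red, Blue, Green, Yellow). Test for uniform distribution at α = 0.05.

Expected = 35 each. χ² = Σ(O-E)²/E = 9.086. df = 3, critical value = 7.815. Reject H₀.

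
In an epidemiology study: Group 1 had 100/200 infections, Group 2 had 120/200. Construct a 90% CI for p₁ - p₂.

p̂₁ = 0.5, p̂₂ = 0.6. Difference = -0.1. CI = (-0.181, -0.019)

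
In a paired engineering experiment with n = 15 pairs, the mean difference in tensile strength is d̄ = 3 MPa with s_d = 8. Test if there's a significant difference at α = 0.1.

t = d̄/(s_d/√n) = 3/(8/√15) = 1.452. df = 14, critical t = ±1.761. Fail to reject H₀.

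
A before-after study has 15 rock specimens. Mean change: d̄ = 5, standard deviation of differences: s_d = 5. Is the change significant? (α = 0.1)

t = d̄/(s_d/√n) = 5/(5/√15) = 3.873. df = 14, critical t = ±1.761. Reject H₀.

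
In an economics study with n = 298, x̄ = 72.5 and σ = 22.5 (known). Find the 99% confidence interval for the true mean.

CI = x̄ ± z*(σ/√n) = 72.5 ± 2.576(22.5/√298) = 72.5 ± 3.36 = (69.14, 75.86)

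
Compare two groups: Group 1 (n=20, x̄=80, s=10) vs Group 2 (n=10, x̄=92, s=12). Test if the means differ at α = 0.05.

Pooled sp = 10.68. t = -2.9, df = 28. Critical t = ±2.048. Reject H₀.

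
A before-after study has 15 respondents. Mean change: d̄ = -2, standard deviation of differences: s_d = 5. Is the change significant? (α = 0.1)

t = d̄/(s_d/√n) = -2/(5/√15) = -1.549. df = 14, critical t = ±1.761. Fail to reject H₀.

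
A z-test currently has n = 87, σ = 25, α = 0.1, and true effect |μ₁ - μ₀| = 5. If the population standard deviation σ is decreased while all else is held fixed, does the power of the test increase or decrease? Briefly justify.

Power increases: a smaller σ shrinks the standard error σ/√n, moving the sampling distribution under H₁ further from the critical value.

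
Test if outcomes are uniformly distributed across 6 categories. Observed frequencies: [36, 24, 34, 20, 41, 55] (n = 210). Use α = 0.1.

Expected = 35 each. χ² = Σ(O-E)²/E = 22.4. df = 5, critical value = 9.236. Reject H₀.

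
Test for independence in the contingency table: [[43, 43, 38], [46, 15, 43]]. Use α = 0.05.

χ² = 12.267. df = 2, critical = 5.991. Reject H₀. Variables are dependent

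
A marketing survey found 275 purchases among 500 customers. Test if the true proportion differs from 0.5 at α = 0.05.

p̂ = 0.55, p₀ = 0.5. z = (p̂ - p₀)/√(p₀(1-p₀)/n) = 2.236. Critical: ±1.96. Reject H₀.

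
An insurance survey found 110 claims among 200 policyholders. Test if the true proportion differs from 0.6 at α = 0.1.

p̂ = 0.55, p₀ = 0.6. z = (p̂ - p₀)/√(p₀(1-p₀)/n) = -1.443. Critical: ±1.645. Fail to reject H₀.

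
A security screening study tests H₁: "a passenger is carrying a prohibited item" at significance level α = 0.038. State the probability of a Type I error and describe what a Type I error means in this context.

P(Type I error) = α = 0.038. A Type I error is rejecting H₀ when H₀ is actually true (false positive) — here, concluding that a passenger is carrying a prohibited item when in fact this is not the case. Consequence: detaining an innocent passenger — delay and inconvenience.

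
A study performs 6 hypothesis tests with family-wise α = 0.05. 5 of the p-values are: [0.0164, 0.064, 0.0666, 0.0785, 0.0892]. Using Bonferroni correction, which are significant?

Bonferroni α = 0.05/6 = 0.00833. None of the given p-values are significant.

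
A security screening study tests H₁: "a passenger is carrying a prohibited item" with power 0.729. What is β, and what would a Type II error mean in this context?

β = 1 - power = 1 - 0.729 = 0.271. A Type II error is failing to reject H₀ when H₀ is false (false negative) — here, failing to conclude that a passenger is carrying a prohibited item when in fact it is true. Consequence: letting a prohibited item through — security breach.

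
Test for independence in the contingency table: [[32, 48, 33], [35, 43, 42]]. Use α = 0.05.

χ² = 1.28. df = 2, critical = 5.991. Fail to reject H₀. No evidence of dependence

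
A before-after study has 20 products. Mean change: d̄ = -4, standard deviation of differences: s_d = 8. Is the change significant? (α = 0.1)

t = d̄/(s_d/√n) = -4/(8/√20) = -2.236. df = 19, critical t = ±1.729. Reject H₀.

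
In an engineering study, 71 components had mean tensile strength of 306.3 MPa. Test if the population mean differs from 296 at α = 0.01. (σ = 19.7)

z = (x̄ - μ₀)/(σ/√n) = (306.3 - 296)/(19.7/√71) = 4.406. Critical value: ±2.576. Since |4.406| > 2.576, Reject H₀.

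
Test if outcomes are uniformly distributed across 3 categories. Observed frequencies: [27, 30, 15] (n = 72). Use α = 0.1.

Expected = 24 each. χ² = Σ(O-E)²/E = 5.25. df = 2, critical value = 4.605. Reject H₀.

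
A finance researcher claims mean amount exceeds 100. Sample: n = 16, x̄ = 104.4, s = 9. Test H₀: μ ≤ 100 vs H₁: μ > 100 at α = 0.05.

t = (104.4 - 100)/(9/√16) = 1.956, df = 15. Critical t = 1.753. Reject H₀.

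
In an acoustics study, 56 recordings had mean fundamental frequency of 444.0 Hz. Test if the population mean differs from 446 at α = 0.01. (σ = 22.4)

z = (x̄ - μ₀)/(σ/√n) = (444.0 - 446)/(22.4/√56) = -0.668. Critical value: ±2.576. Since |-0.668| ≤ 2.576, Fail to reject H₀.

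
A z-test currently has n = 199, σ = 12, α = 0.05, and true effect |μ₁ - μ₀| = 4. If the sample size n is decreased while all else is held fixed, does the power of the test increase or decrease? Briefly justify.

Power decreases: a smaller n inflates the standard error σ/√n, pulling the sampling distribution under H₁ back toward the critical value.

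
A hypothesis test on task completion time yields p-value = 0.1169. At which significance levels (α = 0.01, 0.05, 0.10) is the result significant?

p = 0.1169. Not significant at any of the given levels.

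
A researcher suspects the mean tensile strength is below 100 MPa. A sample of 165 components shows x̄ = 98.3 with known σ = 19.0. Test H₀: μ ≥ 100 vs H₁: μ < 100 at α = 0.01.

z = -1.149. Critical value: -2.33. Fail to reject H₀.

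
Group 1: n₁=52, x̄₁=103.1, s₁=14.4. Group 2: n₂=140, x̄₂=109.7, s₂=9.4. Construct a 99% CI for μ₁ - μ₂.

Difference = -6.6. SE = √(14.4²/52 + 9.4²/140) = 2.149. CI = (-12.14, -1.06)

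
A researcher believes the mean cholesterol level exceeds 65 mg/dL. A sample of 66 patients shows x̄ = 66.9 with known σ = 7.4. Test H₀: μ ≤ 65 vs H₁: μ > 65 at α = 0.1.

z = 2.086. Critical value: 1.28. Reject H₀.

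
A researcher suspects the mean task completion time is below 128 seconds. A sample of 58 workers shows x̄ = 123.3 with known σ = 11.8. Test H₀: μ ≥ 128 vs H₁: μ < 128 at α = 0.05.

z = -3.033. Critical value: -1.645. Reject H₀.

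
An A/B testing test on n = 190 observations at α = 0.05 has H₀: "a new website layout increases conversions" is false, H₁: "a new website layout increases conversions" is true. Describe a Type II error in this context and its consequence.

Type II error: failing to reject H₀ when it is false — concluding that a new website layout increases conversions is not supported when in fact it is. Consequence: discarding a layout that would have improved conversions — lost revenue.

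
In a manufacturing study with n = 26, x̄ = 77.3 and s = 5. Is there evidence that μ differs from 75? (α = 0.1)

t = (x̄ - μ₀)/(s/√n) = (77.3 - 75)/(5/√26) = 2.346. df = 25, critical t = ±1.708. Reject H₀.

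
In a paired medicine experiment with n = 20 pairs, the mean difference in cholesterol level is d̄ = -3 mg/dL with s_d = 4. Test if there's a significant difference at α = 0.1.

t = d̄/(s_d/√n) = -3/(4/√20) = -3.354. df = 19, critical t = ±1.729. Reject H₀.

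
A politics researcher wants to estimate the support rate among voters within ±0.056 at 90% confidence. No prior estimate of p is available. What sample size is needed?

Conservative approach: use p = 0.5 (maximizes p(1-p) = 0.25). n = z²(0.25)/E² = 1.645²×0.25/0.056² = 215.7 → n = 216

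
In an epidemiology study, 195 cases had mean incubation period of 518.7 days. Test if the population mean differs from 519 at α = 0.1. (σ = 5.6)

z = (x̄ - μ₀)/(σ/√n) = (518.7 - 519)/(5.6/√195) = -0.748. Critical value: ±1.645. Since |-0.748| ≤ 1.645, Fail to reject H₀.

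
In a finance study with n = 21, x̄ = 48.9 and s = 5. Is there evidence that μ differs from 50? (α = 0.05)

t = (x̄ - μ₀)/(s/√n) = (48.9 - 50)/(5/√21) = -1.008. df = 20, critical t = ±2.086. Fail to reject H₀.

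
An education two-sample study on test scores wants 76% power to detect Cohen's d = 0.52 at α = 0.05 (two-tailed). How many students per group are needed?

z_{α/2} = 1.96, z_β = Φ⁻¹(0.76) = 0.706. For medium effect (d = 0.52): n per group = 2(z_{α/2} + z_β)²/d² = 2(1.96 + 0.706)²/0.52² = 52.6 → 53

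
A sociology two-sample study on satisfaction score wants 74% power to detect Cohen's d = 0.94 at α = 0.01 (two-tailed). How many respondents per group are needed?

z_{α/2} = 2.576, z_β = Φ⁻¹(0.74) = 0.643. For large effect (d = 0.94): n per group = 2(z_{α/2} + z_β)²/d² = 2(2.576 + 0.643)²/0.94² = 23.5 → 24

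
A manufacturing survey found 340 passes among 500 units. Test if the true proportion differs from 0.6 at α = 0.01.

p̂ = 0.68, p₀ = 0.6. z = (p̂ - p₀)/√(p₀(1-p₀)/n) = 3.651. Critical: ±2.576. Reject H₀.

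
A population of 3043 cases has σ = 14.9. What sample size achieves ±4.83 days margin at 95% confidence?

Without FPC: n₀ = (1.96×14.9/4.83)² = 36.559. With FPC: n = n₀N/(n₀+N-1) = 36.1 → n = 37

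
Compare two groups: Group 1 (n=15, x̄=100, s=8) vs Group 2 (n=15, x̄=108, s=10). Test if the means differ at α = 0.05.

Pooled sp = 9.06. t = -2.419, df = 28. Critical t = ±2.048. Reject H₀.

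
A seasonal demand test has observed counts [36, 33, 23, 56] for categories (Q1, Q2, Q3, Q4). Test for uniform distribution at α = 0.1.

Expected = 37 each. χ² = Σ(O-E)²/E = 15.514. df = 3, critical value = 6.251. Reject H₀.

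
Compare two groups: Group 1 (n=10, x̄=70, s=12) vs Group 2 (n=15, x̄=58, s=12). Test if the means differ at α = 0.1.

Pooled sp = 12.0. t = 2.449, df = 23. Critical t = ±1.714. Reject H₀.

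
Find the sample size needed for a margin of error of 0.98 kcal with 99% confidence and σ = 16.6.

n = (z*σ/E)² = (2.576×16.6/0.98)² = 1904.0 → n = 1904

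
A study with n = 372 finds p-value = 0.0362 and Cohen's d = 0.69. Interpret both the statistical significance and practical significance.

Statistically significant (p = 0.0362 < 0.05). Cohen's d = 0.69 indicates a medium effect size. Both statistical and practical significance should be considered.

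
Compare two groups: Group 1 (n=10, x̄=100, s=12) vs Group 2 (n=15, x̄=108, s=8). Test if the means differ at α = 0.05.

Pooled sp = 9.76. t = -2.007, df = 23. Critical t = ±2.069. Fail to reject H₀.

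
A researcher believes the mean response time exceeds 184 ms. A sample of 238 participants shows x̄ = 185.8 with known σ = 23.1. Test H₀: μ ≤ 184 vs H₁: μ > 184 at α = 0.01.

z = 1.202. Critical value: 2.33. Fail to reject H₀.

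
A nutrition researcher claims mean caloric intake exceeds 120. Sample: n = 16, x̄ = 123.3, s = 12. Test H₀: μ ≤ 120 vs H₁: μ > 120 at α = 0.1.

t = (123.3 - 120)/(12/√16) = 1.1, df = 15. Critical t = 1.341. Fail to reject H₀.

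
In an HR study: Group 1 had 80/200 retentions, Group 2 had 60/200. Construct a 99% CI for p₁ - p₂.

p̂₁ = 0.4, p̂₂ = 0.3. Difference = 0.1. CI = (-0.022, 0.222)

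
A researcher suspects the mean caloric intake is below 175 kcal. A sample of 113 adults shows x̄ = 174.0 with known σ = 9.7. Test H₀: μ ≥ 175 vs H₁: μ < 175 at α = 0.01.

z = -1.096. Critical value: -2.33. Fail to reject H₀.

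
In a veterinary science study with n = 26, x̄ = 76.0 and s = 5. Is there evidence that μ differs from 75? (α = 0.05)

t = (x̄ - μ₀)/(s/√n) = (76.0 - 75)/(5/√26) = 1.02. df = 25, critical t = ±2.06. Fail to reject H₀.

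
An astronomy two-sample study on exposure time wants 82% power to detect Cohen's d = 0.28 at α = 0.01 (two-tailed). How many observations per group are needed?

z_{α/2} = 2.576, z_β = Φ⁻¹(0.82) = 0.915. For small effect (d = 0.28): n per group = 2(z_{α/2} + z_β)²/d² = 2(2.576 + 0.915)²/0.28² = 310.9 → 311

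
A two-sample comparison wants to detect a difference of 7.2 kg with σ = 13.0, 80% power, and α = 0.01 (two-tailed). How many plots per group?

n per group = 2(z_α/2 + z_β)²σ²/d² = 2×(2.576 + 0.84)²×13.0²/7.2² = 76.1 → n = 77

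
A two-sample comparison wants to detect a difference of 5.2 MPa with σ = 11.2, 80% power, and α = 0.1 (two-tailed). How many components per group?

n per group = 2(z_α/2 + z_β)²σ²/d² = 2×(1.645 + 0.84)²×11.2²/5.2² = 57.3 → n = 58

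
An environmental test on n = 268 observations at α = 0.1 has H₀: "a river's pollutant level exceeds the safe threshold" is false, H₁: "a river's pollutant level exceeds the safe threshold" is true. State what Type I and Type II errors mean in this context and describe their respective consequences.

Type I (false positive): concluding that a river's pollutant level exceeds the safe threshold when it is not — shutting down a compliant factory unnecessarily. Type II (false negative): failing to conclude that a river's pollutant level exceeds the safe threshold when it is — allowing unsafe pollution to continue. Which is costlier depends on domain priorities and is a judgement call rather than a statistical fact.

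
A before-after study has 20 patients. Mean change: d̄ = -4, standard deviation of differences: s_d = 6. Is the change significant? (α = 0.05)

t = d̄/(s_d/√n) = -4/(6/√20) = -2.981. df = 19, critical t = ±2.093. Reject H₀.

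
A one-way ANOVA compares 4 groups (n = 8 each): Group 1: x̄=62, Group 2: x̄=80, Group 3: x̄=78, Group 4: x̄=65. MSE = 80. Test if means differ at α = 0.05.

Grand mean = 71.25. SS_between = 1974.0, MS_between = 658.0. F = 8.225, F_crit ≈ 2.947. Reject H₀.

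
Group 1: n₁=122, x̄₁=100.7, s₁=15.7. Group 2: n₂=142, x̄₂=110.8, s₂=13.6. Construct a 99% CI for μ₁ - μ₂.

Difference = -10.1. SE = √(15.7²/122 + 13.6²/142) = 1.823. CI = (-14.8, -5.4)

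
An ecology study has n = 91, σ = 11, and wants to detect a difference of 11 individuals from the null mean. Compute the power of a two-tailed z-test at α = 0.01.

SE = σ/√n = 11/√91 = 1.153. Non-centrality λ = d/SE = 11/1.153 = 9.539. Power ≈ Φ(λ - z_{α/2}) = Φ(9.539 - 2.576) = Φ(6.963) = 1.0.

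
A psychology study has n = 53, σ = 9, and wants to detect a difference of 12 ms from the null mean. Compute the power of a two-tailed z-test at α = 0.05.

SE = σ/√n = 9/√53 = 1.236. Non-centrality λ = d/SE = 12/1.236 = 9.707. Power ≈ Φ(λ - z_{α/2}) = Φ(9.707 - 1.96) = Φ(7.747) = 1.0.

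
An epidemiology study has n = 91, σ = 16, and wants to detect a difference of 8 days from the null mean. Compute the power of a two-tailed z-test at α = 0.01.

SE = σ/√n = 16/√91 = 1.677. Non-centrality λ = d/SE = 8/1.677 = 4.77. Power ≈ Φ(λ - z_{α/2}) = Φ(4.77 - 2.576) = Φ(2.194) = 0.986.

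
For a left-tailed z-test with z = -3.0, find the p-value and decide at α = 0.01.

p = P(Z < -3.0) = Φ(-3.0) ≈ 0.0013. Since p < 0.01, reject H₀ (significant) at α = 0.01.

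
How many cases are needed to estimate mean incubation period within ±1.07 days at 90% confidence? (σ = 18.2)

n = (z*σ/E)² = (1.645×18.2/1.07)² = 782.9 → n = 783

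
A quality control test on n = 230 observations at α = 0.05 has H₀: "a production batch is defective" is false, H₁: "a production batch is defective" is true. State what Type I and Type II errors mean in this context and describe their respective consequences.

Type I (false positive): concluding that a production batch is defective when it is not — scrapping a good batch — wasted material and cost for no reason. Type II (false negative): failing to conclude that a production batch is defective when it is — shipping a defective batch — faulty products reach customers. Which is costlier depends on domain priorities and is a judgement call rather than a statistical fact.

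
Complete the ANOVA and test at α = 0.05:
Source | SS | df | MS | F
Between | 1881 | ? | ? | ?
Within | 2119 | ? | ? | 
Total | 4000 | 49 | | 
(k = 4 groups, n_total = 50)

df_between = 3, df_within = 46. MS_between = 627.0, MS_within = 46.07. F = 13.611, F_crit ≈ 2.807. Reject H₀.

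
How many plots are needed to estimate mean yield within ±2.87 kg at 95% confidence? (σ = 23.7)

n = (z*σ/E)² = (1.96×23.7/2.87)² = 262.0 → n = 262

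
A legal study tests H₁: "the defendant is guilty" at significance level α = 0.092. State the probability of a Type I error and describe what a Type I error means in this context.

P(Type I error) = α = 0.092. A Type I error is rejecting H₀ when H₀ is actually true (false positive) — here, concluding that the defendant is guilty when in fact this is not the case. Consequence: convicting an innocent person.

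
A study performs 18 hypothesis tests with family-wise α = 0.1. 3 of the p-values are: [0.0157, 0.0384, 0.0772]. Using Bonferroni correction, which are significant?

Bonferroni α = 0.1/18 = 0.00556. None of the given p-values are significant.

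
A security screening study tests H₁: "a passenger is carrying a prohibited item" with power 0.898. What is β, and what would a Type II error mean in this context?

β = 1 - power = 1 - 0.898 = 0.102. A Type II error is failing to reject H₀ when H₀ is false (false negative) — here, failing to conclude that a passenger is carrying a prohibited item when in fact it is true. Consequence: letting a prohibited item through — security breach.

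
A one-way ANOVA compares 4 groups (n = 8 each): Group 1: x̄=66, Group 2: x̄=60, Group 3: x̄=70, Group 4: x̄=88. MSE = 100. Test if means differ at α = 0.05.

Grand mean = 71.0. SS_between = 3488.0, MS_between = 1162.67. F = 11.627, F_crit ≈ 2.947. Reject H₀.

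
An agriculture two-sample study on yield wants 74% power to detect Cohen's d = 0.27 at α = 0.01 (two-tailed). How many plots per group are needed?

z_{α/2} = 2.576, z_β = Φ⁻¹(0.74) = 0.643. For small effect (d = 0.27): n per group = 2(z_{α/2} + z_β)²/d² = 2(2.576 + 0.643)²/0.27² = 284.3 → 285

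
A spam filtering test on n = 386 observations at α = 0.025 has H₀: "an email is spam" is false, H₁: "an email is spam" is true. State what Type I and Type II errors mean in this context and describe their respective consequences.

Type I (false positive): concluding that an email is spam when it is not — a legitimate email is sent to the spam folder and the user misses it. Type II (false negative): failing to conclude that an email is spam when it is — a spam email lands in the inbox. Which is costlier depends on domain priorities and is a judgement call rather than a statistical fact.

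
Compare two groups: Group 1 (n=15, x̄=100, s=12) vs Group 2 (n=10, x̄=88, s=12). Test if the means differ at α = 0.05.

Pooled sp = 12.0. t = 2.449, df = 23. Critical t = ±2.069. Reject H₀.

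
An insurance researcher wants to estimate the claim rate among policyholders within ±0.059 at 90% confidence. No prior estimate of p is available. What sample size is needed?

Conservative approach: use p = 0.5 (maximizes p(1-p) = 0.25). n = z²(0.25)/E² = 1.645²×0.25/0.059² = 194.3 → n = 195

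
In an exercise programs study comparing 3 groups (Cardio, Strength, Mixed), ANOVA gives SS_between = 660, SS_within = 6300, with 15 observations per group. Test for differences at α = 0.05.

df_between = 2, df_within = 42. F = MS_between/MS_within = 330.0/150.0 = 2.2. F_crit ≈ 3.22. Fail to reject H₀.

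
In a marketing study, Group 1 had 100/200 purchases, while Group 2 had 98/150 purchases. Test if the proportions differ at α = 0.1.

p̂₁ = 0.5, p̂₂ = 0.653, pooled p̂ = 0.566. z = -2.864. Critical: ±1.645. Reject H₀.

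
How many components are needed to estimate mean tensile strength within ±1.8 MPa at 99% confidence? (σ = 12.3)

n = (z*σ/E)² = (2.576×12.3/1.8)² = 309.9 → n = 310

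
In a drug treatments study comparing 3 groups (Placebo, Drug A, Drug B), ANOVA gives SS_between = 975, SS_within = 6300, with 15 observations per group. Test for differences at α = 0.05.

df_between = 2, df_within = 42. F = MS_between/MS_within = 487.5/150.0 = 3.25. F_crit ≈ 3.22. Reject H₀. At least one mean differs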